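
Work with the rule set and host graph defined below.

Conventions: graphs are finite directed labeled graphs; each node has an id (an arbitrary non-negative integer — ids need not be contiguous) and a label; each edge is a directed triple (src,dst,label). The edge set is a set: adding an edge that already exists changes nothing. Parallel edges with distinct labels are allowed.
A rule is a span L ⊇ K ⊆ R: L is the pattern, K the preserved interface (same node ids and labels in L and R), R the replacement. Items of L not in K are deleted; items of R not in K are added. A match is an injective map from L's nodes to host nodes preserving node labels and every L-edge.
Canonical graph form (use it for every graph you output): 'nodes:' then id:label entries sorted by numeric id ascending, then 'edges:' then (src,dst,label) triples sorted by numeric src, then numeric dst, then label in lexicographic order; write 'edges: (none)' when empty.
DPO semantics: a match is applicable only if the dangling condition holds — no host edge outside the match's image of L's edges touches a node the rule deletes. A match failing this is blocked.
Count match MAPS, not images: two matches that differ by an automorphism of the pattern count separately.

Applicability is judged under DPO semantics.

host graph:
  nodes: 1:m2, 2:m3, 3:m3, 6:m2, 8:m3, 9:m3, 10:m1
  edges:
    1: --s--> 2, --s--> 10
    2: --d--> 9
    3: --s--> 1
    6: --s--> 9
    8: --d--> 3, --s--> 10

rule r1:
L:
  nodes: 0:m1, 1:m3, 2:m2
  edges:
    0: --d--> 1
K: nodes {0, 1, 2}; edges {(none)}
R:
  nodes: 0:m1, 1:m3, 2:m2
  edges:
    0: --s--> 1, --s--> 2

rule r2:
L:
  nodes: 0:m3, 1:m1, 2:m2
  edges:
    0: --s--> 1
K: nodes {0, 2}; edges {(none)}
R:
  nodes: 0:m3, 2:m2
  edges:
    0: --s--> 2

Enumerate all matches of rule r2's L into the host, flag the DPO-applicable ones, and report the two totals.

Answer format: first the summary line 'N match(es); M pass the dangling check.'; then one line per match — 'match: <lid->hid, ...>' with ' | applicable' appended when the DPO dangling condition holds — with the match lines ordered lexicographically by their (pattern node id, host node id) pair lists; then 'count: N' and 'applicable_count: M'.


2 match(es); 0 pass the dangling check.
match: 0->8, 1->10, 2->1
match: 0->8, 1->10, 2->6
count: 2
applicable_count: 0


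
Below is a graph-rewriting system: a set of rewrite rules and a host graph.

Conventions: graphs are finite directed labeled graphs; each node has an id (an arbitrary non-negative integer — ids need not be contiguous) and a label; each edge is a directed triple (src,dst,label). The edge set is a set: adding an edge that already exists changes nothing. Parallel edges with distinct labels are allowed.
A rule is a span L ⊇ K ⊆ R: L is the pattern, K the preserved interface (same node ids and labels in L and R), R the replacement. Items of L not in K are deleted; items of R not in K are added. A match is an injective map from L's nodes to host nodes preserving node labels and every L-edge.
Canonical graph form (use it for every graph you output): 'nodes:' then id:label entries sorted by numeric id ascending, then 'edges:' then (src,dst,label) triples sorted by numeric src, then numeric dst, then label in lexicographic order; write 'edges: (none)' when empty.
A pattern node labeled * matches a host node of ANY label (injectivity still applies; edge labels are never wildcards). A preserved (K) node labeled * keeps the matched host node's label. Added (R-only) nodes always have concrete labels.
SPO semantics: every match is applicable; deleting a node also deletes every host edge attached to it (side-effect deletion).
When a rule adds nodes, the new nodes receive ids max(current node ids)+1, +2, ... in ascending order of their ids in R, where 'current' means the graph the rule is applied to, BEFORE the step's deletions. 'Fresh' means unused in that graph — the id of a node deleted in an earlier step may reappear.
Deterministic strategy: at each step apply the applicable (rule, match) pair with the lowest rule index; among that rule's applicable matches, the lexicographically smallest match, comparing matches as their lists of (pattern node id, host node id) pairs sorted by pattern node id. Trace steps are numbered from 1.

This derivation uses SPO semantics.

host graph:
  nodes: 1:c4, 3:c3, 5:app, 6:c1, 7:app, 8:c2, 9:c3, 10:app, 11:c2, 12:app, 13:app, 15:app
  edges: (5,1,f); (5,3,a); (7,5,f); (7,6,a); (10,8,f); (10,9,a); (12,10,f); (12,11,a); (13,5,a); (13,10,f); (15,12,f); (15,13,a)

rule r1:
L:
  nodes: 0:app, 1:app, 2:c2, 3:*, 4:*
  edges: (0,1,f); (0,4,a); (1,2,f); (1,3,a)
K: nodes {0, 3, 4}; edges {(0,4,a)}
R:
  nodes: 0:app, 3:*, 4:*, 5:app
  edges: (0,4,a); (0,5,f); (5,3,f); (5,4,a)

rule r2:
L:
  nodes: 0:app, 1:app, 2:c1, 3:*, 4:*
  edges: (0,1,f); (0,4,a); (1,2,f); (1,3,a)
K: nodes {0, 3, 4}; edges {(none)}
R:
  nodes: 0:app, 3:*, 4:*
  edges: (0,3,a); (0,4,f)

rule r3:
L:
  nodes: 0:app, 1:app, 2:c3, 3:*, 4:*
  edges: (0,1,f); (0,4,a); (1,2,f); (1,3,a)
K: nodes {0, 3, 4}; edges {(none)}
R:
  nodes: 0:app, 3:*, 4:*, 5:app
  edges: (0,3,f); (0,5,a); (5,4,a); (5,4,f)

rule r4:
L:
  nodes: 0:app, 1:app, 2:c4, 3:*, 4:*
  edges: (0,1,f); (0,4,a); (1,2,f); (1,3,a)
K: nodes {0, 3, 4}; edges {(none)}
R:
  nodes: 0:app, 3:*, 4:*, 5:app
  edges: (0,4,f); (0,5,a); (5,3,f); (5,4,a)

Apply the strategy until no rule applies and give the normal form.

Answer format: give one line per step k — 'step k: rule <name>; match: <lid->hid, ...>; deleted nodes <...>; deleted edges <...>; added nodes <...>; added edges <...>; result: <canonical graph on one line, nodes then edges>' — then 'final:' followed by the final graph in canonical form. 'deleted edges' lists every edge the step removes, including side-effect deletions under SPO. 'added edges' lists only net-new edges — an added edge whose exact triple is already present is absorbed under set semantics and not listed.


step 1: rule r1; match: 0->12, 1->10, 2->8, 3->9, 4->11; deleted nodes 8, 10; deleted edges (10,8,f); (10,9,a); (12,10,f); (13,10,f); added nodes 16; added edges (12,16,f); (16,9,f); (16,11,a); result: nodes: 1:c4, 3:c3, 5:app, 6:c1, 7:app, 9:c3, 11:c2, 12:app, 13:app, 15:app, 16:app edges: (5,1,f); (5,3,a); (7,5,f); (7,6,a); (12,11,a); (12,16,f); (13,5,a); (15,12,f); (15,13,a); (16,9,f); (16,11,a)
step 2: rule r4; match: 0->7, 1->5, 2->1, 3->3, 4->6; deleted nodes 1, 5; deleted edges (5,1,f); (5,3,a); (7,5,f); (7,6,a); (13,5,a); added nodes 17; added edges (7,6,f); (7,17,a); (17,3,f); (17,6,a); result: nodes: 3:c3, 6:c1, 7:app, 9:c3, 11:c2, 12:app, 13:app, 15:app, 16:app, 17:app edges: (7,6,f); (7,17,a); (12,11,a); (12,16,f); (15,12,f); (15,13,a); (16,9,f); (16,11,a); (17,3,f); (17,6,a)
final:
nodes: 3:c3, 6:c1, 7:app, 9:c3, 11:c2, 12:app, 13:app, 15:app, 16:app, 17:app
edges: (7,6,f); (7,17,a); (12,11,a); (12,16,f); (15,12,f); (15,13,a); (16,9,f); (16,11,a); (17,3,f); (17,6,a)


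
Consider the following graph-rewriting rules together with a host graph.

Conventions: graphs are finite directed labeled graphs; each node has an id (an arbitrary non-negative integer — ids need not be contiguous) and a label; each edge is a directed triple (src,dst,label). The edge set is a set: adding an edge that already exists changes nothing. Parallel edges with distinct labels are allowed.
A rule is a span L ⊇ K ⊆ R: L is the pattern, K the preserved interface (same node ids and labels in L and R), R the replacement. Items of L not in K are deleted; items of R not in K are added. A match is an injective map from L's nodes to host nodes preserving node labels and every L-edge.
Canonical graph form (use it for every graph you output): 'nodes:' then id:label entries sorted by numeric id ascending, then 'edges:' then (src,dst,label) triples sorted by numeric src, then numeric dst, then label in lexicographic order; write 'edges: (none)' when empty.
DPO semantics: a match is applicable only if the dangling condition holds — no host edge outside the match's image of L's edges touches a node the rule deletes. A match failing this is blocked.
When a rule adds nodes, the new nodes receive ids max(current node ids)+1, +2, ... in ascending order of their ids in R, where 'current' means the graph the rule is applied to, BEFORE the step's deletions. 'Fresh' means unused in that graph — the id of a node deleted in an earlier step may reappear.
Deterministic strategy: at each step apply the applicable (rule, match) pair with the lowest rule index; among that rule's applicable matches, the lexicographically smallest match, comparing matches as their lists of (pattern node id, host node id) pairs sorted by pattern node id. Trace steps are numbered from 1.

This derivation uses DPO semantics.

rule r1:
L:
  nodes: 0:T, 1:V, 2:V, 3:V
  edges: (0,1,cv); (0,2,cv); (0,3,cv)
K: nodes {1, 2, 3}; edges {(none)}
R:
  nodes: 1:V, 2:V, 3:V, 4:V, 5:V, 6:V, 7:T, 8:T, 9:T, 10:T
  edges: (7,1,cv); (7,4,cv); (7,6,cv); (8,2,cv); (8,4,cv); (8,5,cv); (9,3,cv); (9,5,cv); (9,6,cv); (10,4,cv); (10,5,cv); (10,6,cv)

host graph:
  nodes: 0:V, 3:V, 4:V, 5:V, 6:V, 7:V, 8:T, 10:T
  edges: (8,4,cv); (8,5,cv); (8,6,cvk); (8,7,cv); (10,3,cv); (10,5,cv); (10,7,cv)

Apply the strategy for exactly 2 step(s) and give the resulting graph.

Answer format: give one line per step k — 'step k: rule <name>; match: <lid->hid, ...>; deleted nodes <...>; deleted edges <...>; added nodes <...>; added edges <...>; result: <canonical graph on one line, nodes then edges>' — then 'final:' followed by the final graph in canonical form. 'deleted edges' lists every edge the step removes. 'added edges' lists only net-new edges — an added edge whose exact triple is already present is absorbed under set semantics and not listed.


step 1: rule r1; match: 0->10, 1->3, 2->5, 3->7; deleted nodes 10; deleted edges (10,3,cv); (10,5,cv); (10,7,cv); added nodes 11, 12, 13, 14, 15, 16, 17; added edges (14,3,cv); (14,11,cv); (14,13,cv); (15,5,cv); (15,11,cv); (15,12,cv); (16,7,cv); (16,12,cv); (16,13,cv); (17,11,cv); (17,12,cv); (17,13,cv); result: nodes: 0:V, 3:V, 4:V, 5:V, 6:V, 7:V, 8:T, 11:V, 12:V, 13:V, 14:T, 15:T, 16:T, 17:T edges: (8,4,cv); (8,5,cv); (8,6,cvk); (8,7,cv); (14,3,cv); (14,11,cv); (14,13,cv); (15,5,cv); (15,11,cv); (15,12,cv); (16,7,cv); (16,12,cv); (16,13,cv); (17,11,cv); (17,12,cv); (17,13,cv)
step 2: rule r1; match: 0->14, 1->3, 2->11, 3->13; deleted nodes 14; deleted edges (14,3,cv); (14,11,cv); (14,13,cv); added nodes 18, 19, 20, 21, 22, 23, 24; added edges (21,3,cv); (21,18,cv); (21,20,cv); (22,11,cv); (22,18,cv); (22,19,cv); (23,13,cv); (23,19,cv); (23,20,cv); (24,18,cv); (24,19,cv); (24,20,cv); result: nodes: 0:V, 3:V, 4:V, 5:V, 6:V, 7:V, 8:T, 11:V, 12:V, 13:V, 15:T, 16:T, 17:T, 18:V, 19:V, 20:V, 21:T, 22:T, 23:T, 24:T edges: (8,4,cv); (8,5,cv); (8,6,cvk); (8,7,cv); (15,5,cv); (15,11,cv); (15,12,cv); (16,7,cv); (16,12,cv); (16,13,cv); (17,11,cv); (17,12,cv); (17,13,cv); (21,3,cv); (21,18,cv); (21,20,cv); (22,11,cv); (22,18,cv); (22,19,cv); (23,13,cv); (23,19,cv); (23,20,cv); (24,18,cv); (24,19,cv); (24,20,cv)
final:
nodes: 0:V, 3:V, 4:V, 5:V, 6:V, 7:V, 8:T, 11:V, 12:V, 13:V, 15:T, 16:T, 17:T, 18:V, 19:V, 20:V, 21:T, 22:T, 23:T, 24:T
edges: (8,4,cv); (8,5,cv); (8,6,cvk); (8,7,cv); (15,5,cv); (15,11,cv); (15,12,cv); (16,7,cv); (16,12,cv); (16,13,cv); (17,11,cv); (17,12,cv); (17,13,cv); (21,3,cv); (21,18,cv); (21,20,cv); (22,11,cv); (22,18,cv); (22,19,cv); (23,13,cv); (23,19,cv); (23,20,cv); (24,18,cv); (24,19,cv); (24,20,cv)


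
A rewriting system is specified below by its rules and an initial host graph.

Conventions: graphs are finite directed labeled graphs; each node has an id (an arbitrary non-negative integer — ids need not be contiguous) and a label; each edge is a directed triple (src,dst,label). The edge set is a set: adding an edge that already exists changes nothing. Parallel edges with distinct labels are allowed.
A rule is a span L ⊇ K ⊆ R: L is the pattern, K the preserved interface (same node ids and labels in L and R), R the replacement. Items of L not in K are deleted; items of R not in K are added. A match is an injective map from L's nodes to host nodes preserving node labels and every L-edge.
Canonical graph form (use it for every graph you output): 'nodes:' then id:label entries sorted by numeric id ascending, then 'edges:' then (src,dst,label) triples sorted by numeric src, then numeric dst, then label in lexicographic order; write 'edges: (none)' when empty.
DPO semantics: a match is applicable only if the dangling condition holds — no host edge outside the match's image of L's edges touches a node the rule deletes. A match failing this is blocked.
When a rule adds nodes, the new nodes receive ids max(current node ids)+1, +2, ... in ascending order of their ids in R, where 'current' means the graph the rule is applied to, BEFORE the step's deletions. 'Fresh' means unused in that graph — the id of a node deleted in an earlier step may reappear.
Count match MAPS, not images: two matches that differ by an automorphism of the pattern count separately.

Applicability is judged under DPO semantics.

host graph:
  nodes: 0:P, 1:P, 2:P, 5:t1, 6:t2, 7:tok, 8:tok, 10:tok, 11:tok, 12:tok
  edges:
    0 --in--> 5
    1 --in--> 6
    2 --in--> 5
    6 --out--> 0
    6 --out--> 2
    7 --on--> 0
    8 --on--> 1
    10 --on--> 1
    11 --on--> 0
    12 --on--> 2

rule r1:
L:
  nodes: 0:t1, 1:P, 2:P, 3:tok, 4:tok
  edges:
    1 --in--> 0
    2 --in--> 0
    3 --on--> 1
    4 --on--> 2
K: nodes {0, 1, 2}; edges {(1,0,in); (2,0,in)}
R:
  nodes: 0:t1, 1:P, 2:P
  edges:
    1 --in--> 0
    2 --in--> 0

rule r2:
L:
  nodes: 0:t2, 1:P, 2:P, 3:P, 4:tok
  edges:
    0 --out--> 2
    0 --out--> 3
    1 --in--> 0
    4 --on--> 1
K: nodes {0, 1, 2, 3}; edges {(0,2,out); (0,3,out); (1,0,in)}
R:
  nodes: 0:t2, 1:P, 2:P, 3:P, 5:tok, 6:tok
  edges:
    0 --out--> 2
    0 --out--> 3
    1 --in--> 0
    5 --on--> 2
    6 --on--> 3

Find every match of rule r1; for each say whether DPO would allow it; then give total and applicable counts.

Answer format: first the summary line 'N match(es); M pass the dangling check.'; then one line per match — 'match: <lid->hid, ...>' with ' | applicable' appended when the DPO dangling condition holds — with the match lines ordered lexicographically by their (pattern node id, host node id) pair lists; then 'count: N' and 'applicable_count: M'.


4 match(es); 4 pass the dangling check.
match: 0->5, 1->0, 2->2, 3->7, 4->12 | applicable
match: 0->5, 1->0, 2->2, 3->11, 4->12 | applicable
match: 0->5, 1->2, 2->0, 3->12, 4->7 | applicable
match: 0->5, 1->2, 2->0, 3->12, 4->11 | applicable
count: 4
applicable_count: 4


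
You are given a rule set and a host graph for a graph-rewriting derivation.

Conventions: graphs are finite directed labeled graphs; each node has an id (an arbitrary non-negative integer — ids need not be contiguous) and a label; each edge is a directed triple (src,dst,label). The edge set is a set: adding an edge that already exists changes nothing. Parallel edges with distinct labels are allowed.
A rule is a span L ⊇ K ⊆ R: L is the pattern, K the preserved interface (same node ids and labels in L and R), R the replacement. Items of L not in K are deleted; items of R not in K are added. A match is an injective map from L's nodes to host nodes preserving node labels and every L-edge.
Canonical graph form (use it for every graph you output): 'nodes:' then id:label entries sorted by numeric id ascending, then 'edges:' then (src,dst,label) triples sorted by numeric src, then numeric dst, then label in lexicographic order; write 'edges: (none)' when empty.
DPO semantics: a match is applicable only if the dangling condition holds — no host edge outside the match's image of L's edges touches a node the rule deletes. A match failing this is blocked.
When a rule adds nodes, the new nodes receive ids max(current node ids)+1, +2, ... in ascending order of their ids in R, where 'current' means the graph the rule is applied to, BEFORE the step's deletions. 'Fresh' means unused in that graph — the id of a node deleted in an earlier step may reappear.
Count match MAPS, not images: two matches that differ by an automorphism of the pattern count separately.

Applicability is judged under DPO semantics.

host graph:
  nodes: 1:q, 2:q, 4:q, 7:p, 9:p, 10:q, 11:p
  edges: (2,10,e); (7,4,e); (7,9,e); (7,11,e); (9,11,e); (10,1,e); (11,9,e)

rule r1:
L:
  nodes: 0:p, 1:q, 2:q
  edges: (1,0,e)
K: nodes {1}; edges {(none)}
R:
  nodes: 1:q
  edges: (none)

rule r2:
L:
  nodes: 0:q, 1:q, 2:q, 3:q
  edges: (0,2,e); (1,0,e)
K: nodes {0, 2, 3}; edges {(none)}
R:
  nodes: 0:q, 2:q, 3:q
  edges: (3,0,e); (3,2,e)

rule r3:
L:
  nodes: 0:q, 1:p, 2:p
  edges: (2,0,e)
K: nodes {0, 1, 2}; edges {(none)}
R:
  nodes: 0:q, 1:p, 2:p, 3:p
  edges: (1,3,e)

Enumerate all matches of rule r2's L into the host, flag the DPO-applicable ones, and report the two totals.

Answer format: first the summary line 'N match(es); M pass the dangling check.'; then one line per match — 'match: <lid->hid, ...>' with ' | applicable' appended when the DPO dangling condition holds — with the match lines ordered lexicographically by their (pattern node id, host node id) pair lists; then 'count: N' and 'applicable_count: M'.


1 match(es); 1 pass the dangling check.
match: 0->10, 1->2, 2->1, 3->4 | applicable
count: 1
applicable_count: 1


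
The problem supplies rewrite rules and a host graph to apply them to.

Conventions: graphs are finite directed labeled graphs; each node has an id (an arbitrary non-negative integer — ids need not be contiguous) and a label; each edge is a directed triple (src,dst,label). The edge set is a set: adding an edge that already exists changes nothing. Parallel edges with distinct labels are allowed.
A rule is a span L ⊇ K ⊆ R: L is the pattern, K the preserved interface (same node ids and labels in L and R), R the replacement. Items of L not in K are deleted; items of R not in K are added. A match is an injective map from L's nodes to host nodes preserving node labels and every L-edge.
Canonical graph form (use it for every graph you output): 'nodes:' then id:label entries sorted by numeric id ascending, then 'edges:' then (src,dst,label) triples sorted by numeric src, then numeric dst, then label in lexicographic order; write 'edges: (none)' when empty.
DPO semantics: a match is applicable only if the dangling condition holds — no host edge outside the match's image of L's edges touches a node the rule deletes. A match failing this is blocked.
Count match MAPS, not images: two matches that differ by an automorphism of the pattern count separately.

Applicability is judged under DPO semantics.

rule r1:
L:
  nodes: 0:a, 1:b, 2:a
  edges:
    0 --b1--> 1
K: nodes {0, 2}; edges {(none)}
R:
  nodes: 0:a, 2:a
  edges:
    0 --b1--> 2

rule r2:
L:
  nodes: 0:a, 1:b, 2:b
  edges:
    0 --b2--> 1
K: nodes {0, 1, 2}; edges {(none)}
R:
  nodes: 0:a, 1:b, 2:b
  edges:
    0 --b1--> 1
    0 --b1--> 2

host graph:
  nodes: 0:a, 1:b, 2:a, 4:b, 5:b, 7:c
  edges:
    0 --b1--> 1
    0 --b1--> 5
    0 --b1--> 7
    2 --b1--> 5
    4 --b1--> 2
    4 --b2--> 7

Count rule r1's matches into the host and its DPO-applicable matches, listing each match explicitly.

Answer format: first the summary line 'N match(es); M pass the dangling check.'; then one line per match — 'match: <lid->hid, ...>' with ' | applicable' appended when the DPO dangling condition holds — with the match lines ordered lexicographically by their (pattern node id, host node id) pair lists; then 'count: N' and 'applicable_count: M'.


3 match(es); 1 pass the dangling check.
match: 0->0, 1->1, 2->2 | applicable
match: 0->0, 1->5, 2->2
match: 0->2, 1->5, 2->0
count: 3
applicable_count: 1


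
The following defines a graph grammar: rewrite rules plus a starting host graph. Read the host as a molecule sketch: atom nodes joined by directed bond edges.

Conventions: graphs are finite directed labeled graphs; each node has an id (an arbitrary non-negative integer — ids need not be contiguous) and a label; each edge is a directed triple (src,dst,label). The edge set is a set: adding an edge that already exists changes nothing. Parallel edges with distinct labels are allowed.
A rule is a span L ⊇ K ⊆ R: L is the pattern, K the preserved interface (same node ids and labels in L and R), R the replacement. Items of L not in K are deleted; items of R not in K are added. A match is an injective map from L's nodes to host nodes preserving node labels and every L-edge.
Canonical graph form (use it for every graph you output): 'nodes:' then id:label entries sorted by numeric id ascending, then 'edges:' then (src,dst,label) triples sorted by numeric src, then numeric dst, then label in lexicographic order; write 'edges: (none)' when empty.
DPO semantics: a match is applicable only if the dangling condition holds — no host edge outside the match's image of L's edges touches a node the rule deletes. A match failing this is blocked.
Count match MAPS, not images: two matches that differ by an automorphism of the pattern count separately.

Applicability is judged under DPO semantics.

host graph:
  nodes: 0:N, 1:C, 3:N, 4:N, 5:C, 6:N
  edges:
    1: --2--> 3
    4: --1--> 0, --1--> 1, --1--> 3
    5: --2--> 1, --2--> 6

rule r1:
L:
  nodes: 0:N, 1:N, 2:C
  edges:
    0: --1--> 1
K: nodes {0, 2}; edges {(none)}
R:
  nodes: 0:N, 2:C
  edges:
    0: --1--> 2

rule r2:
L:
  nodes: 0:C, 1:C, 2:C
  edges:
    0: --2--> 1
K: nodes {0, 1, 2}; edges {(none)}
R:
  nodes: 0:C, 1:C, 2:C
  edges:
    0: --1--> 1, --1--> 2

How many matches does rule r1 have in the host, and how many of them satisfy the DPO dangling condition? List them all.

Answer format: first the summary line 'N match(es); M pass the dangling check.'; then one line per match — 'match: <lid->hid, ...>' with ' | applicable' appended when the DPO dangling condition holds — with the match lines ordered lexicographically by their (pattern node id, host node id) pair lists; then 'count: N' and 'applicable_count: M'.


4 match(es); 2 pass the dangling check.
match: 0->4, 1->0, 2->1 | applicable
match: 0->4, 1->0, 2->5 | applicable
match: 0->4, 1->3, 2->1
match: 0->4, 1->3, 2->5
count: 4
applicable_count: 2


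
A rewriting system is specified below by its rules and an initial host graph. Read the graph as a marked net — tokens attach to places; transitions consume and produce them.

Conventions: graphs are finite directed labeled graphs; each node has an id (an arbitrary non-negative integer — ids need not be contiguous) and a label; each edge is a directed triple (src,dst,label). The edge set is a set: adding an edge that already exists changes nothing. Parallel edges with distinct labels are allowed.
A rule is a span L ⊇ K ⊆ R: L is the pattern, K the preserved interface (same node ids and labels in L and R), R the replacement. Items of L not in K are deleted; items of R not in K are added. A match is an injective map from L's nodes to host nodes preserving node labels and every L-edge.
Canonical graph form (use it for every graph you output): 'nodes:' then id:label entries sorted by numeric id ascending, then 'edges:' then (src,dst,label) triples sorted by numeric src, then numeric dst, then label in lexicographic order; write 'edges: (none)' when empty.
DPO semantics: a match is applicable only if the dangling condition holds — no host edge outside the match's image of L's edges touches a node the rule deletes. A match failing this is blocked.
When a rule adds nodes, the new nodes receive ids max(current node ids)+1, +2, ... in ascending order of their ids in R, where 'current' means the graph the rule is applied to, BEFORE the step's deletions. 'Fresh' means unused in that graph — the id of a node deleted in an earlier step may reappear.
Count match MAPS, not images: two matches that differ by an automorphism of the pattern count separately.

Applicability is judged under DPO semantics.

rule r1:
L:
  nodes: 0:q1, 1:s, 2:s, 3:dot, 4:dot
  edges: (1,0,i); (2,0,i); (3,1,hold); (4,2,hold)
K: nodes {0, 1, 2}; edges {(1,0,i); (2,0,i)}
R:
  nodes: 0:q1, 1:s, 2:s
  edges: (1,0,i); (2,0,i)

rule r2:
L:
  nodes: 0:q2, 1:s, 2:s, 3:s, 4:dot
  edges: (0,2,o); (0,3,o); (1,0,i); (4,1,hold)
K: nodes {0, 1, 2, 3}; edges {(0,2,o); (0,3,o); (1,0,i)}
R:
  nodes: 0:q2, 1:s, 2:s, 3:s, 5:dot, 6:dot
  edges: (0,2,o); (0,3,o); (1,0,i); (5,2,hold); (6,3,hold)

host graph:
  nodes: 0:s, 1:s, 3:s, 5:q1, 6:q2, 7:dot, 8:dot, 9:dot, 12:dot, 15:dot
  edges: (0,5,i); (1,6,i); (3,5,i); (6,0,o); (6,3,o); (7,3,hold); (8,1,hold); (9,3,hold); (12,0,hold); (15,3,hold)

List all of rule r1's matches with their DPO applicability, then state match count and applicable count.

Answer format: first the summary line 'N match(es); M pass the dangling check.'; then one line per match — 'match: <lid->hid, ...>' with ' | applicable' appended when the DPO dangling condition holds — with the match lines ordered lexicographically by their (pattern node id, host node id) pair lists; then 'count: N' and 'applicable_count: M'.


6 match(es); 6 pass the dangling check.
match: 0->5, 1->0, 2->3, 3->12, 4->7 | applicable
match: 0->5, 1->0, 2->3, 3->12, 4->9 | applicable
match: 0->5, 1->0, 2->3, 3->12, 4->15 | applicable
match: 0->5, 1->3, 2->0, 3->7, 4->12 | applicable
match: 0->5, 1->3, 2->0, 3->9, 4->12 | applicable
match: 0->5, 1->3, 2->0, 3->15, 4->12 | applicable
count: 6
applicable_count: 6


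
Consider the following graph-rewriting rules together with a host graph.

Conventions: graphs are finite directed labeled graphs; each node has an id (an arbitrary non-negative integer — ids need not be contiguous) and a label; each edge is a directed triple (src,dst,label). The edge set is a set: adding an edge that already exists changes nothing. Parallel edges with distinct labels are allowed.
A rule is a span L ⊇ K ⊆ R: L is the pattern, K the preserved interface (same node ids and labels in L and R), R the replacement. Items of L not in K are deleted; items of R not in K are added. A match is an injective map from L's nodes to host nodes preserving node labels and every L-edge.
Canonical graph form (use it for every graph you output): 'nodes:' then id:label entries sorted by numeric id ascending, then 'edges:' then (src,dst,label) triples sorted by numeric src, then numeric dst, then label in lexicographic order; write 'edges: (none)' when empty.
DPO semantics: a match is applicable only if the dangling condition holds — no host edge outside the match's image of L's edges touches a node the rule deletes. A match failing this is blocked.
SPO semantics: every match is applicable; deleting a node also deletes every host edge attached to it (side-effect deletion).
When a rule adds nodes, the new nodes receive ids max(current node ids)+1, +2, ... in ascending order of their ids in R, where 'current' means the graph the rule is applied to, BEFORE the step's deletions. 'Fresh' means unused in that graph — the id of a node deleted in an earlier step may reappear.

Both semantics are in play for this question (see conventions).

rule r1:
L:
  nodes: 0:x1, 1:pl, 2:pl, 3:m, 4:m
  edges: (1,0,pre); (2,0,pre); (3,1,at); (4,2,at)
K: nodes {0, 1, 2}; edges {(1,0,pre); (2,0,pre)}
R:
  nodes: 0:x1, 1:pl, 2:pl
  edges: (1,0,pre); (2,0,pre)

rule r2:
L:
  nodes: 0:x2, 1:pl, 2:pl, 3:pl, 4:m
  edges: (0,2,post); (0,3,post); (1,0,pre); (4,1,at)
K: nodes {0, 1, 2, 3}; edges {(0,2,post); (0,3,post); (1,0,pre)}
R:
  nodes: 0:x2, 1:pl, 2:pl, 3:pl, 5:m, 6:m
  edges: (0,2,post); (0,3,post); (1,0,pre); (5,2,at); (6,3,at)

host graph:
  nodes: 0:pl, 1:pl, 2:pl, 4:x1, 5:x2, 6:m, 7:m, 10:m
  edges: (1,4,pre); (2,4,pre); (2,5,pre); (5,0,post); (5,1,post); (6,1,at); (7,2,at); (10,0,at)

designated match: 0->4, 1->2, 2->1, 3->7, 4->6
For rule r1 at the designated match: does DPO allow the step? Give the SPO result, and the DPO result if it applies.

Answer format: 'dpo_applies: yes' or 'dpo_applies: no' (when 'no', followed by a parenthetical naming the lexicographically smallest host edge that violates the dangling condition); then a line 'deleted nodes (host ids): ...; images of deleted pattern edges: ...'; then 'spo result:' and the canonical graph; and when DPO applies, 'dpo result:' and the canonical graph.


dpo_applies: yes
deleted nodes (host ids): 6, 7; images of deleted pattern edges: (6,1,at); (7,2,at)
spo result:
nodes: 0:pl, 1:pl, 2:pl, 4:x1, 5:x2, 10:m
edges: (1,4,pre); (2,4,pre); (2,5,pre); (5,0,post); (5,1,post); (10,0,at)
dpo result:
nodes: 0:pl, 1:pl, 2:pl, 4:x1, 5:x2, 10:m
edges: (1,4,pre); (2,4,pre); (2,5,pre); (5,0,post); (5,1,post); (10,0,at)


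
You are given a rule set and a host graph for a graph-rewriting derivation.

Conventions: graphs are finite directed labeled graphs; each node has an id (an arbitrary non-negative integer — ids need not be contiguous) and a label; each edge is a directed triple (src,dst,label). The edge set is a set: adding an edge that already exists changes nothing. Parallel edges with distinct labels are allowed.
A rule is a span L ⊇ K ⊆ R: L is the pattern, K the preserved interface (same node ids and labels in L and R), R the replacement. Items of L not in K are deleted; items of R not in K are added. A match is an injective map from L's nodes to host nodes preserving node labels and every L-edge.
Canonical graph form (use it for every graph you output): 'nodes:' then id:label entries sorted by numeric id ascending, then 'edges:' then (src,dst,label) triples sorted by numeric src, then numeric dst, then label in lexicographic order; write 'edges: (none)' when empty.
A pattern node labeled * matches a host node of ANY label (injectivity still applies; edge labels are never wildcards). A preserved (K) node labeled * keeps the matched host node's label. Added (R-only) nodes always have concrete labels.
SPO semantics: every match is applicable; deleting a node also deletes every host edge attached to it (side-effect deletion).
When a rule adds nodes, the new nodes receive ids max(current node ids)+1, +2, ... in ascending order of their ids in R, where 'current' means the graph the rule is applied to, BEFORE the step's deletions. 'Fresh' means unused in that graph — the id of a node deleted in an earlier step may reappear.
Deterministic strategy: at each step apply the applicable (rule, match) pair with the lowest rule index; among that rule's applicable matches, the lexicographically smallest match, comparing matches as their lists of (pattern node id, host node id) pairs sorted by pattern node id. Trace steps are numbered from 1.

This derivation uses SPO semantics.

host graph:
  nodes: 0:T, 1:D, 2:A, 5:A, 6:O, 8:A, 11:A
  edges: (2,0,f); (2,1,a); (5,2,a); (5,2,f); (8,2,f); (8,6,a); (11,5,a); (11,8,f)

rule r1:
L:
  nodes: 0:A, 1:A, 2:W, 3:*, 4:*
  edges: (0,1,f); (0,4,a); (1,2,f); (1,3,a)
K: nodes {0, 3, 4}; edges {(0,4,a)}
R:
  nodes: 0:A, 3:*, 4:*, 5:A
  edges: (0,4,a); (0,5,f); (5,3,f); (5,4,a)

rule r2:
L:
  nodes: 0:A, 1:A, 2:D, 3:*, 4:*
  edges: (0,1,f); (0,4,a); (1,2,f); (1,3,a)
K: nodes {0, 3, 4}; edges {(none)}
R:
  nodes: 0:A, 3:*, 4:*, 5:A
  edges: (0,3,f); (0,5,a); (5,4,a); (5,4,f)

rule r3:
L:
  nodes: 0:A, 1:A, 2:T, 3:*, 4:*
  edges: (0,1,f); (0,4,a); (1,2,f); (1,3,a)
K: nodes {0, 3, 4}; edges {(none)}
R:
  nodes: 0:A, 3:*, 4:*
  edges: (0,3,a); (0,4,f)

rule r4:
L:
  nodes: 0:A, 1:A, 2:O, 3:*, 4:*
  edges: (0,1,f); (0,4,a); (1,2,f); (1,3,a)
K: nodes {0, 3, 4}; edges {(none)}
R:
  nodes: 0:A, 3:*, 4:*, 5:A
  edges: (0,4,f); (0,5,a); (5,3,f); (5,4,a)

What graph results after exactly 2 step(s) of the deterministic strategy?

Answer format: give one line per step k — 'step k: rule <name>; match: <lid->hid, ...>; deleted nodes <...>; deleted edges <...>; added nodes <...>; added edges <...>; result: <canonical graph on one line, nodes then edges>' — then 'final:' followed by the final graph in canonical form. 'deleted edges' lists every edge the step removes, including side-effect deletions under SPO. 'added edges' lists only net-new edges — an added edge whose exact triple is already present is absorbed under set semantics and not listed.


step 1: rule r3; match: 0->8, 1->2, 2->0, 3->1, 4->6; deleted nodes 0, 2; deleted edges (2,0,f); (2,1,a); (5,2,a); (5,2,f); (8,2,f); (8,6,a); added nodes (none); added edges (8,1,a); (8,6,f); result: nodes: 1:D, 5:A, 6:O, 8:A, 11:A edges: (8,1,a); (8,6,f); (11,5,a); (11,8,f)
step 2: rule r4; match: 0->11, 1->8, 2->6, 3->1, 4->5; deleted nodes 6, 8; deleted edges (8,1,a); (8,6,f); (11,5,a); (11,8,f); added nodes 12; added edges (11,5,f); (11,12,a); (12,1,f); (12,5,a); result: nodes: 1:D, 5:A, 11:A, 12:A edges: (11,5,f); (11,12,a); (12,1,f); (12,5,a)
final:
nodes: 1:D, 5:A, 11:A, 12:A
edges: (11,5,f); (11,12,a); (12,1,f); (12,5,a)


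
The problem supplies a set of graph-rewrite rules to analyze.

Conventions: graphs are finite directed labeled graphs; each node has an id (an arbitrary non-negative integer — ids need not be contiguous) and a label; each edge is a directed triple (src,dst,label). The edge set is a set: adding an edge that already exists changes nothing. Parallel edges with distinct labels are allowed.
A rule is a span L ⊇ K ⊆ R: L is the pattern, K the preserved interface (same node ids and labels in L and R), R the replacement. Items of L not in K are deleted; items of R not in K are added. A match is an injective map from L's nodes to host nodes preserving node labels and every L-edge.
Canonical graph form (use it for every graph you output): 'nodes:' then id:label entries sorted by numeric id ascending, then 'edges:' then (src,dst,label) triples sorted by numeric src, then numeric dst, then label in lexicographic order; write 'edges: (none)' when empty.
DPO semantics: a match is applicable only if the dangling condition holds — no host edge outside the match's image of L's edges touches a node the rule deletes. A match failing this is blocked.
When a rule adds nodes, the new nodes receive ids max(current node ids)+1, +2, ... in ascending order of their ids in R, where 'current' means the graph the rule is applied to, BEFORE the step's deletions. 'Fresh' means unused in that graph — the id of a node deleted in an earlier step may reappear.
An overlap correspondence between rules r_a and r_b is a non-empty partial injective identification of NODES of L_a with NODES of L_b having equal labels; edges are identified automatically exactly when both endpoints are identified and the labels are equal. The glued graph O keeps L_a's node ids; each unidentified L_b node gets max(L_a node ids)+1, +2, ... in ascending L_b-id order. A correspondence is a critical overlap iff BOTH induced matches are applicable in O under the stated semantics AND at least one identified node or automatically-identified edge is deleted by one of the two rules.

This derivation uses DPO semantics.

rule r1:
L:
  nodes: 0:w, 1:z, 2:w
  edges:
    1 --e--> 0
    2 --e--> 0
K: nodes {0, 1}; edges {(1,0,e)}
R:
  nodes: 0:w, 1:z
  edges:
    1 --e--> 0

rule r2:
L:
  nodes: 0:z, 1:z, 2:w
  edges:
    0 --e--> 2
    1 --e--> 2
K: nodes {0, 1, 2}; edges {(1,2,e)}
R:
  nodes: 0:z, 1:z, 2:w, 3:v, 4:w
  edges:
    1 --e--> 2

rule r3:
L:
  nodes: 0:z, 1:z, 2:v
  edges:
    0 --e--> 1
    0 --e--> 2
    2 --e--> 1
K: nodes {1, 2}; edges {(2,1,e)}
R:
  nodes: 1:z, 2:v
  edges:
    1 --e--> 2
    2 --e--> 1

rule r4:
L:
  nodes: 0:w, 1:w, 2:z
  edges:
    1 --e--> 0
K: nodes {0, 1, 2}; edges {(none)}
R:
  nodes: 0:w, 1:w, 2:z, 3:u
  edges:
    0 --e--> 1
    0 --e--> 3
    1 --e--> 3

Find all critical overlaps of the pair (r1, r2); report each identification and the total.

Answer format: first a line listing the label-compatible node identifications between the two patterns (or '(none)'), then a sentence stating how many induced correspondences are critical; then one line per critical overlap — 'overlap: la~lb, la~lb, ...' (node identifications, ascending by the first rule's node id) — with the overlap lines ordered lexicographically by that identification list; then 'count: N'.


label-compatible node identifications between L(r1) and L(r2): 0~2, 1~0, 1~1, 2~2
1 of the induced correspondences is a critical overlap of r1 and r2.
overlap: 0~2, 1~0
count: 1


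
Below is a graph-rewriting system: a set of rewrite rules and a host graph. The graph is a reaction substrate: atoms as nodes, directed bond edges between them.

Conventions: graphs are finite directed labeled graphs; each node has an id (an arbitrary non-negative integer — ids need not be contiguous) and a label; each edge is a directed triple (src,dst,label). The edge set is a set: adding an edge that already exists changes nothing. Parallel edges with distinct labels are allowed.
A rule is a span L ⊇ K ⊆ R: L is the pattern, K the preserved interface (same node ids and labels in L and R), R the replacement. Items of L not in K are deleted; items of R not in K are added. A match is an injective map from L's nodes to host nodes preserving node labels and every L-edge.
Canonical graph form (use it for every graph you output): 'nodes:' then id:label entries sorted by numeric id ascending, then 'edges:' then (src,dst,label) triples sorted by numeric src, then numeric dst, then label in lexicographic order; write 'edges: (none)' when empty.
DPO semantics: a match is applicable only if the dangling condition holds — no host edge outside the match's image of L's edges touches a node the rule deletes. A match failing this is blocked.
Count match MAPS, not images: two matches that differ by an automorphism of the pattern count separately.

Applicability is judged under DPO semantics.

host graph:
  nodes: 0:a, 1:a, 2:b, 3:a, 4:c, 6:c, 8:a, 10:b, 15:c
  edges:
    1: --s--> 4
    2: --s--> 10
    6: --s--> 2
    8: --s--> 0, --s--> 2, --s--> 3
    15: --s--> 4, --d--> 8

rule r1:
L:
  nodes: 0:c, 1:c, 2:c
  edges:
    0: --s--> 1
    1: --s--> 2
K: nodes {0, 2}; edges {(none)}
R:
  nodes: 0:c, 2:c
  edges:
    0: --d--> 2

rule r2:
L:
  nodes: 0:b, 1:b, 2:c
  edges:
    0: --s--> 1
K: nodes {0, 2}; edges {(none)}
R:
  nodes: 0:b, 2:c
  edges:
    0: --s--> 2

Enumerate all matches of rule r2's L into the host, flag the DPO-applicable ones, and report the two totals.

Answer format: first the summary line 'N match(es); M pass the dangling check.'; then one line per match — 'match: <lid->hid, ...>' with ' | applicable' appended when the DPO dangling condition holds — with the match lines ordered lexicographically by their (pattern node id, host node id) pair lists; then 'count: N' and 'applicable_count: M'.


3 match(es); 3 pass the dangling check.
match: 0->2, 1->10, 2->4 | applicable
match: 0->2, 1->10, 2->6 | applicable
match: 0->2, 1->10, 2->15 | applicable
count: 3
applicable_count: 3


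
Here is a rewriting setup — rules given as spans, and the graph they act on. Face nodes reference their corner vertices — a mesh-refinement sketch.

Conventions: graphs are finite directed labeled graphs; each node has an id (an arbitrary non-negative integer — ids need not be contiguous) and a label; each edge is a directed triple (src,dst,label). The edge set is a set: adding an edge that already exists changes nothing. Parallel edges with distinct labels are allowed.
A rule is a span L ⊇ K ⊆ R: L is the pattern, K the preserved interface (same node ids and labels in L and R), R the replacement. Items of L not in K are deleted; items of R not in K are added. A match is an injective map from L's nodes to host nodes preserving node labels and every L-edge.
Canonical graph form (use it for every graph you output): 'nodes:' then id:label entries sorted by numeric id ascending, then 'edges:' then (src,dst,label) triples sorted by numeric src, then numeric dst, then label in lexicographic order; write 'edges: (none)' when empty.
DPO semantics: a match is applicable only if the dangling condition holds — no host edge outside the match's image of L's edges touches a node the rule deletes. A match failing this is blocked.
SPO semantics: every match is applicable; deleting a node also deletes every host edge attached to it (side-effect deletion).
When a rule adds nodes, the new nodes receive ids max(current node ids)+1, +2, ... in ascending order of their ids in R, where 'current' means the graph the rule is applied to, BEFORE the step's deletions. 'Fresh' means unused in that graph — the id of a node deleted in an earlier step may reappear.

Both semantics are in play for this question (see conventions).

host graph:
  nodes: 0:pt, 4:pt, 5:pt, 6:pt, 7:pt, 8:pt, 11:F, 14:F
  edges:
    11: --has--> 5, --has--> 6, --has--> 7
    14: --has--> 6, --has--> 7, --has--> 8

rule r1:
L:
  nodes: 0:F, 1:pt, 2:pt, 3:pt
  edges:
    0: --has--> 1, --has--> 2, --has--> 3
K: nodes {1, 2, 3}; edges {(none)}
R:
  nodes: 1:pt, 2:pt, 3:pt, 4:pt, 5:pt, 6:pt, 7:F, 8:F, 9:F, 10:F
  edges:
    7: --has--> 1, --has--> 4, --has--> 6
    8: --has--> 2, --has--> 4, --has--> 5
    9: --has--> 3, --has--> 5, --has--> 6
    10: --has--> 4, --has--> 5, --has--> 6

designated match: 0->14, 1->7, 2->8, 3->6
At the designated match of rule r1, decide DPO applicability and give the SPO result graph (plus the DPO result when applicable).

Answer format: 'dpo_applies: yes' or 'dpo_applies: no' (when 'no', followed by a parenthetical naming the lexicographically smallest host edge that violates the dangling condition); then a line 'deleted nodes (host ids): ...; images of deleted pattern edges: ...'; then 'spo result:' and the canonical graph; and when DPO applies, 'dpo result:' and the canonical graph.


dpo_applies: yes
deleted nodes (host ids): 14; images of deleted pattern edges: (14,6,has); (14,7,has); (14,8,has)
spo result:
nodes: 0:pt, 4:pt, 5:pt, 6:pt, 7:pt, 8:pt, 11:F, 15:pt, 16:pt, 17:pt, 18:F, 19:F, 20:F, 21:F
edges: (11,5,has); (11,6,has); (11,7,has); (18,7,has); (18,15,has); (18,17,has); (19,8,has); (19,15,has); (19,16,has); (20,6,has); (20,16,has); (20,17,has); (21,15,has); (21,16,has); (21,17,has)
dpo result:
nodes: 0:pt, 4:pt, 5:pt, 6:pt, 7:pt, 8:pt, 11:F, 15:pt, 16:pt, 17:pt, 18:F, 19:F, 20:F, 21:F
edges: (11,5,has); (11,6,has); (11,7,has); (18,7,has); (18,15,has); (18,17,has); (19,8,has); (19,15,has); (19,16,has); (20,6,has); (20,16,has); (20,17,has); (21,15,has); (21,16,has); (21,17,has)
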